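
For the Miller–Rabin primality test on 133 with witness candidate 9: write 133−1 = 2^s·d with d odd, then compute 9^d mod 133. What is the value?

133 − 1 = 132 = 2^2 · 33, so d = 33.
9^1 ≡ 9 (mod 133)
9^2 ≡ 9^2 = 81 ≡ 81 (mod 133)
9^4 ≡ 81^2 = 6561 ≡ 44 (mod 133)
9^8 ≡ 44^2 = 1936 ≡ 74 (mod 133)
9^16 ≡ 74^2 = 5476 ≡ 23 (mod 133)
9^32 ≡ 23^2 = 529 ≡ 130 (mod 133)
33 = 32 + 1 in binary powers of 2.
So 9^33 ≡ 130 · 9 ≡ 106 (mod 133).
Squaring chain: 106 → 64; never reaches −1, so base 9 is a Miller–Rabin witness that 133 is composite.

106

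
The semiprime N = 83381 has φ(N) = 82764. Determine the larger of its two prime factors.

φ(n) = (p−1)(q−1) = n − (p+q) + 1, so p + q = 83381 − 82764 + 1 = 618.
p and q are the roots of t² − 618t + 83381 = 0.
Discriminant: 618² − 4·83381 = 381924 − 333524 = 48400; √48400 = 220.
q = (618 − 220)/2 = 199, p = (618 + 220)/2 = 419.
Check: 199 · 419 = 83381.

419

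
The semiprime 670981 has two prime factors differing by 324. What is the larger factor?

Since p = q + 324, we have 670981 = q(q + 324), so q² + 324q − 670981 = 0.
Discriminant: 324² + 4·670981 = 104976 + 2683924 = 2788900; √2788900 = 1670.
q = (−324 + 1670)/2 = 673, and p = q + 324 = 997.
Check: 673 · 997 = 670981.

997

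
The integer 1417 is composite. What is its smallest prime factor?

13

1417 is odd.
Digit sum 13, not divisible by 3.
Ends in 7: not divisible by 5.
7: 1417 = 7·202 + 3
11: 1417 = 11·128 + 9
13: 1417 = 13·109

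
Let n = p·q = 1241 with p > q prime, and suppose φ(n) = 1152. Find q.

φ(n) = (p−1)(q−1) = n − (p+q) + 1, so p + q = 1241 − 1152 + 1 = 90.
p and q are the roots of t² − 90t + 1241 = 0.
Discriminant: 90² − 4·1241 = 8100 − 4964 = 3136; √3136 = 56.
q = (90 − 56)/2 = 17, p = (90 + 56)/2 = 73.
Check: 17 · 73 = 1241.

17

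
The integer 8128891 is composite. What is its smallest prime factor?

97

8128891 is odd.
Digit sum 37, not divisible by 3.
Ends in 1: not divisible by 5.
7: 8128891 = 7·1161270 + 1
11: 8128891 = 11·738990 + 1
13: 8128891 = 13·625299 + 4
17: 8128891 = 17·478170 + 1
19: 8128891 = 19·427836 + 7
23: 8128891 = 23·353430 + 1
29: 8128891 = 29·280306 + 17
31: 8128891 = 31·262222 + 9
37: 8128891 = 37·219699 + 28
41: 8128891 = 41·198265 + 26
43: 8128891 = 43·189043 + 42
47: 8128891 = 47·172955 + 6
53: 8128891 = 53·153375 + 16
59: 8128891 = 59·137777 + 48
61: 8128891 = 61·133260 + 31
67: 8128891 = 67·121326 + 49
71: 8128891 = 71·114491 + 30
73: 8128891 = 73·111354 + 49
79: 8128891 = 79·102897 + 28
83: 8128891 = 83·97938 + 37
89: 8128891 = 89·91335 + 76
97: 8128891 = 97·83803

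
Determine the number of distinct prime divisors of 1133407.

4

1133407 = 11^2 · 9367
9367 = 17 · 551
551 = 19 · 29
1133407 = 11^2 · 17 · 19 · 29, which has 4 distinct prime factors.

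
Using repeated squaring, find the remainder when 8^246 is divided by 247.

8^1 ≡ 8 (mod 247)
8^2 ≡ 8^2 = 64 ≡ 64 (mod 247)
8^4 ≡ 64^2 = 4096 ≡ 144 (mod 247)
8^8 ≡ 144^2 = 20736 ≡ 235 (mod 247)
8^16 ≡ 235^2 = 55225 ≡ 144 (mod 247)
8^32 ≡ 144^2 = 20736 ≡ 235 (mod 247)
8^64 ≡ 235^2 = 55225 ≡ 144 (mod 247)
8^128 ≡ 144^2 = 20736 ≡ 235 (mod 247)
246 = 128 + 64 + 32 + 16 + 4 + 2 in binary powers of 2.
So 8^246 ≡ 235 · 144 · 235 · 144 · 144 · 64 ≡ 77 (mod 247).
Since 77 ≠ 1, base 8 is a Fermat witness: 247 is composite.

77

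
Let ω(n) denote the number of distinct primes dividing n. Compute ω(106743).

5

106743 = 3 · 35581
35581 = 7 · 5083
5083 = 13 · 391
391 = 17 · 23
106743 = 3 · 7 · 13 · 17 · 23, which has 5 distinct prime factors.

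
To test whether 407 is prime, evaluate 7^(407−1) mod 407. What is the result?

81

7^1 ≡ 7 (mod 407)
7^2 ≡ 7^2 = 49 ≡ 49 (mod 407)
7^4 ≡ 49^2 = 2401 ≡ 366 (mod 407)
7^8 ≡ 366^2 = 133956 ≡ 53 (mod 407)
7^16 ≡ 53^2 = 2809 ≡ 367 (mod 407)
7^32 ≡ 367^2 = 134689 ≡ 379 (mod 407)
7^64 ≡ 379^2 = 143641 ≡ 377 (mod 407)
7^128 ≡ 377^2 = 142129 ≡ 86 (mod 407)
7^256 ≡ 86^2 = 7396 ≡ 70 (mod 407)
406 = 256 + 128 + 16 + 4 + 2 in binary powers of 2.
So 7^406 ≡ 70 · 86 · 367 · 366 · 49 ≡ 81 (mod 407).
Since 81 ≠ 1, base 7 is a Fermat witness: 407 is composite.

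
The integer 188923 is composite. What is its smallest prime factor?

188923 is odd.
Digit sum 31, not divisible by 3.
Ends in 3: not divisible by 5.
7: 188923 = 7·26989

7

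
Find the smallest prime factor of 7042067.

43

7042067 is odd.
Digit sum 26, not divisible by 3.
Ends in 7: not divisible by 5.
7: 7042067 = 7·1006009 + 4
11: 7042067 = 11·640187 + 10
13: 7042067 = 13·541697 + 6
17: 7042067 = 17·414239 + 4
19: 7042067 = 19·370635 + 2
23: 7042067 = 23·306176 + 19
29: 7042067 = 29·242829 + 26
31: 7042067 = 31·227163 + 14
37: 7042067 = 37·190326 + 5
41: 7042067 = 41·171757 + 30
43: 7042067 = 43·163769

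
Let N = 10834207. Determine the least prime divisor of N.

10834207 is odd.
Digit sum 25, not divisible by 3.
Ends in 7: not divisible by 5.
7: 10834207 = 7·1547743 + 6
11: 10834207 = 11·984927 + 10
13: 10834207 = 13·833400 + 7
17: 10834207 = 17·637306 + 5
19: 10834207 = 19·570221 + 8
23: 10834207 = 23·471052 + 11
29: 10834207 = 29·373593 + 10
31: 10834207 = 31·349490 + 17
37: 10834207 = 37·292816 + 15
41: 10834207 = 41·264248 + 39
43: 10834207 = 43·251958 + 13
47: 10834207 = 47·230515 + 2
53: 10834207 = 53·204419

53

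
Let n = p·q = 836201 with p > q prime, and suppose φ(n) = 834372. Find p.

947

φ(n) = (p−1)(q−1) = n − (p+q) + 1, so p + q = 836201 − 834372 + 1 = 1830.
p and q are the roots of t² − 1830t + 836201 = 0.
Discriminant: 1830² − 4·836201 = 3348900 − 3344804 = 4096; √4096 = 64.
q = (1830 − 64)/2 = 883, p = (1830 + 64)/2 = 947.
Check: 883 · 947 = 836201.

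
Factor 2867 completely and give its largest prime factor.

2867 = 47 · 61
61 is prime.
So 2867 = 47 · 61; the largest prime factor is 61.

61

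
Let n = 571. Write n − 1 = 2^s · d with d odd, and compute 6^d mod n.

1

571 − 1 = 570 = 2^1 · 285, so d = 285.
6^1 ≡ 6 (mod 571)
6^2 ≡ 6^2 = 36 ≡ 36 (mod 571)
6^4 ≡ 36^2 = 1296 ≡ 154 (mod 571)
6^8 ≡ 154^2 = 23716 ≡ 305 (mod 571)
6^16 ≡ 305^2 = 93025 ≡ 523 (mod 571)
6^32 ≡ 523^2 = 273529 ≡ 20 (mod 571)
6^64 ≡ 20^2 = 400 ≡ 400 (mod 571)
6^128 ≡ 400^2 = 160000 ≡ 120 (mod 571)
6^256 ≡ 120^2 = 14400 ≡ 125 (mod 571)
285 = 256 + 16 + 8 + 4 + 1 in binary powers of 2.
So 6^285 ≡ 125 · 523 · 305 · 154 · 6 ≡ 1 (mod 571).
Since 6^d ≡ 1 (mod 571), base 6 does not prove 571 composite.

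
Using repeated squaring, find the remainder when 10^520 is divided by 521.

1

10^1 ≡ 10 (mod 521)
10^2 ≡ 10^2 = 100 ≡ 100 (mod 521)
10^4 ≡ 100^2 = 10000 ≡ 101 (mod 521)
10^8 ≡ 101^2 = 10201 ≡ 302 (mod 521)
10^16 ≡ 302^2 = 91204 ≡ 29 (mod 521)
10^32 ≡ 29^2 = 841 ≡ 320 (mod 521)
10^64 ≡ 320^2 = 102400 ≡ 284 (mod 521)
10^128 ≡ 284^2 = 80656 ≡ 422 (mod 521)
10^256 ≡ 422^2 = 178084 ≡ 423 (mod 521)
10^512 ≡ 423^2 = 178929 ≡ 226 (mod 521)
520 = 512 + 8 in binary powers of 2.
So 10^520 ≡ 226 · 302 ≡ 1 (mod 521).
Since the result is 1, base 10 gives no evidence that 521 is composite.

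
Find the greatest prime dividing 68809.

68809 = 13 · 5293
5293 = 67 · 79
79 is prime.
So 68809 = 13 · 67 · 79; the largest prime factor is 79.

79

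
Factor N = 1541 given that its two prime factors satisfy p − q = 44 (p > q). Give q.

Since p = q + 44, we have 1541 = q(q + 44), so q² + 44q − 1541 = 0.
Discriminant: 44² + 4·1541 = 1936 + 6164 = 8100; √8100 = 90.
q = (−44 + 90)/2 = 23, and p = q + 44 = 67.
Check: 23 · 67 = 1541.

23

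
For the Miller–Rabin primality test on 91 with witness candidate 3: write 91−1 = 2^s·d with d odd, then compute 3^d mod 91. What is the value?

27

91 − 1 = 90 = 2^1 · 45, so d = 45.
3^1 ≡ 3 (mod 91)
3^2 ≡ 3^2 = 9 ≡ 9 (mod 91)
3^4 ≡ 9^2 = 81 ≡ 81 (mod 91)
3^8 ≡ 81^2 = 6561 ≡ 9 (mod 91)
3^16 ≡ 9^2 = 81 ≡ 81 (mod 91)
3^32 ≡ 81^2 = 6561 ≡ 9 (mod 91)
45 = 32 + 8 + 4 + 1 in binary powers of 2.
So 3^45 ≡ 9 · 9 · 81 · 3 ≡ 27 (mod 91).
Squaring chain: 27; never reaches −1, so base 3 is a Miller–Rabin witness that 91 is composite.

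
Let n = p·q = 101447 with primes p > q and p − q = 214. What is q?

Since p = q + 214, we have 101447 = q(q + 214), so q² + 214q − 101447 = 0.
Discriminant: 214² + 4·101447 = 45796 + 405788 = 451584; √451584 = 672.
q = (−214 + 672)/2 = 229, and p = q + 214 = 443.
Check: 229 · 443 = 101447.

229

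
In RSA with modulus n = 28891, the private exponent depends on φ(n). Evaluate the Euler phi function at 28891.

28552

Factor: 28891 = 167 · 173.
φ(28891) = (167−1) · (173−1) = 166 · 172 = 28552.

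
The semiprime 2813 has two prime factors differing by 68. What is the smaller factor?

Since p = q + 68, we have 2813 = q(q + 68), so q² + 68q − 2813 = 0.
Discriminant: 68² + 4·2813 = 4624 + 11252 = 15876; √15876 = 126.
q = (−68 + 126)/2 = 29, and p = q + 68 = 97.
Check: 29 · 97 = 2813.

29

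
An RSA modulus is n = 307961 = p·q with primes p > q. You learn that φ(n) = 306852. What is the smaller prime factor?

φ(n) = (p−1)(q−1) = n − (p+q) + 1, so p + q = 307961 − 306852 + 1 = 1110.
p and q are the roots of t² − 1110t + 307961 = 0.
Discriminant: 1110² − 4·307961 = 1232100 − 1231844 = 256; √256 = 16.
q = (1110 − 16)/2 = 547, p = (1110 + 16)/2 = 563.
Check: 547 · 563 = 307961.

547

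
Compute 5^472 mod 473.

5^1 ≡ 5 (mod 473)
5^2 ≡ 5^2 = 25 ≡ 25 (mod 473)
5^4 ≡ 25^2 = 625 ≡ 152 (mod 473)
5^8 ≡ 152^2 = 23104 ≡ 400 (mod 473)
5^16 ≡ 400^2 = 160000 ≡ 126 (mod 473)
5^32 ≡ 126^2 = 15876 ≡ 267 (mod 473)
5^64 ≡ 267^2 = 71289 ≡ 339 (mod 473)
5^128 ≡ 339^2 = 114921 ≡ 455 (mod 473)
5^256 ≡ 455^2 = 207025 ≡ 324 (mod 473)
472 = 256 + 128 + 64 + 16 + 8 in binary powers of 2.
So 5^472 ≡ 324 · 455 · 339 · 126 · 400 ≡ 454 (mod 473).
Since 454 ≠ 1, base 5 is a Fermat witness: 473 is composite.

454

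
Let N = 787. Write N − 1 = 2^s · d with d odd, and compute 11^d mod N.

787 − 1 = 786 = 2^1 · 393, so d = 393.
11^1 ≡ 11 (mod 787)
11^2 ≡ 11^2 = 121 ≡ 121 (mod 787)
11^4 ≡ 121^2 = 14641 ≡ 475 (mod 787)
11^8 ≡ 475^2 = 225625 ≡ 543 (mod 787)
11^16 ≡ 543^2 = 294849 ≡ 511 (mod 787)
11^32 ≡ 511^2 = 261121 ≡ 624 (mod 787)
11^64 ≡ 624^2 = 389376 ≡ 598 (mod 787)
11^128 ≡ 598^2 = 357604 ≡ 306 (mod 787)
11^256 ≡ 306^2 = 93636 ≡ 770 (mod 787)
393 = 256 + 128 + 8 + 1 in binary powers of 2.
So 11^393 ≡ 770 · 306 · 543 · 11 ≡ 1 (mod 787).
Since 11^d ≡ 1 (mod 787), base 11 does not prove 787 composite.

1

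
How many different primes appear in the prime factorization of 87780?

6

87780 = 2^2 · 21945
21945 = 3 · 7315
7315 = 5 · 1463
1463 = 7 · 209
209 = 11 · 19
87780 = 2^2 · 3 · 5 · 7 · 11 · 19, which has 6 distinct prime factors.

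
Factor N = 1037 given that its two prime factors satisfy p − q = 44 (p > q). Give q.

17

Since p = q + 44, we have 1037 = q(q + 44), so q² + 44q − 1037 = 0.
Discriminant: 44² + 4·1037 = 1936 + 4148 = 6084; √6084 = 78.
q = (−44 + 78)/2 = 17, and p = q + 44 = 61.
Check: 17 · 61 = 1037.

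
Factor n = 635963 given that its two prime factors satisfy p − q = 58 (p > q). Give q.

Since p = q + 58, we have 635963 = q(q + 58), so q² + 58q − 635963 = 0.
Discriminant: 58² + 4·635963 = 3364 + 2543852 = 2547216; √2547216 = 1596.
q = (−58 + 1596)/2 = 769, and p = q + 58 = 827.
Check: 769 · 827 = 635963.

769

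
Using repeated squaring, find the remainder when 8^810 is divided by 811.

8^1 ≡ 8 (mod 811)
8^2 ≡ 8^2 = 64 ≡ 64 (mod 811)
8^4 ≡ 64^2 = 4096 ≡ 41 (mod 811)
8^8 ≡ 41^2 = 1681 ≡ 59 (mod 811)
8^16 ≡ 59^2 = 3481 ≡ 237 (mod 811)
8^32 ≡ 237^2 = 56169 ≡ 210 (mod 811)
8^64 ≡ 210^2 = 44100 ≡ 306 (mod 811)
8^128 ≡ 306^2 = 93636 ≡ 371 (mod 811)
8^256 ≡ 371^2 = 137641 ≡ 582 (mod 811)
8^512 ≡ 582^2 = 338724 ≡ 537 (mod 811)
810 = 512 + 256 + 32 + 8 + 2 in binary powers of 2.
So 8^810 ≡ 537 · 582 · 210 · 59 · 64 ≡ 1 (mod 811).
Since the result is 1, base 8 gives no evidence that 811 is composite.

1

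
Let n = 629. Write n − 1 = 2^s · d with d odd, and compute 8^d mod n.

230

629 − 1 = 628 = 2^2 · 157, so d = 157.
8^1 ≡ 8 (mod 629)
8^2 ≡ 8^2 = 64 ≡ 64 (mod 629)
8^4 ≡ 64^2 = 4096 ≡ 322 (mod 629)
8^8 ≡ 322^2 = 103684 ≡ 528 (mod 629)
8^16 ≡ 528^2 = 278784 ≡ 137 (mod 629)
8^32 ≡ 137^2 = 18769 ≡ 528 (mod 629)
8^64 ≡ 528^2 = 278784 ≡ 137 (mod 629)
8^128 ≡ 137^2 = 18769 ≡ 528 (mod 629)
157 = 128 + 16 + 8 + 4 + 1 in binary powers of 2.
So 8^157 ≡ 528 · 137 · 528 · 322 · 8 ≡ 230 (mod 629).
Squaring chain: 230 → 64; never reaches −1, so base 8 is a Miller–Rabin witness that 629 is composite.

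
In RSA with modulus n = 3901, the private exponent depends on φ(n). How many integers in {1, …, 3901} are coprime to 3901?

Factor: 3901 = 47 · 83.
φ(3901) = (47−1) · (83−1) = 46 · 82 = 3772.

3772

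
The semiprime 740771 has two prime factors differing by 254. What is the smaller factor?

Since p = q + 254, we have 740771 = q(q + 254), so q² + 254q − 740771 = 0.
Discriminant: 254² + 4·740771 = 64516 + 2963084 = 3027600; √3027600 = 1740.
q = (−254 + 1740)/2 = 743, and p = q + 254 = 997.
Check: 743 · 997 = 740771.

743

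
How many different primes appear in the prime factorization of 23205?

23205 = 3 · 7735
7735 = 5 · 1547
1547 = 7 · 221
221 = 13 · 17
23205 = 3 · 5 · 7 · 13 · 17, which has 5 distinct prime factors.

5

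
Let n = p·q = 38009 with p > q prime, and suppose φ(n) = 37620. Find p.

φ(n) = (p−1)(q−1) = n − (p+q) + 1, so p + q = 38009 − 37620 + 1 = 390.
p and q are the roots of t² − 390t + 38009 = 0.
Discriminant: 390² − 4·38009 = 152100 − 152036 = 64; √64 = 8.
q = (390 − 8)/2 = 191, p = (390 + 8)/2 = 199.
Check: 191 · 199 = 38009.

199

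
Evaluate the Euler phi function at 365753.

Factor: 365753 = 53 · 67 · 103.
φ(365753) = (53−1) · (67−1) · (103−1) = 52 · 66 · 102 = 350064.

350064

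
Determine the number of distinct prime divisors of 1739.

1739 = 37 · 47
1739 = 37 · 47, which has 2 distinct prime factors.

2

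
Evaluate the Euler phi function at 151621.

142560

Factor: 151621 = 31 · 67 · 73.
φ(151621) = (31−1) · (67−1) · (73−1) = 30 · 66 · 72 = 142560.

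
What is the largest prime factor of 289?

17

289 = 17 · 17
17 = 17 · 1
So 289 = 17^2; the largest prime factor is 17.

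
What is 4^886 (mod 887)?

1

4^1 ≡ 4 (mod 887)
4^2 ≡ 4^2 = 16 ≡ 16 (mod 887)
4^4 ≡ 16^2 = 256 ≡ 256 (mod 887)
4^8 ≡ 256^2 = 65536 ≡ 785 (mod 887)
4^16 ≡ 785^2 = 616225 ≡ 647 (mod 887)
4^32 ≡ 647^2 = 418609 ≡ 832 (mod 887)
4^64 ≡ 832^2 = 692224 ≡ 364 (mod 887)
4^128 ≡ 364^2 = 132496 ≡ 333 (mod 887)
4^256 ≡ 333^2 = 110889 ≡ 14 (mod 887)
4^512 ≡ 14^2 = 196 ≡ 196 (mod 887)
886 = 512 + 256 + 64 + 32 + 16 + 4 + 2 in binary powers of 2.
So 4^886 ≡ 196 · 14 · 364 · 832 · 647 · 256 · 16 ≡ 1 (mod 887).
Since the result is 1, base 4 gives no evidence that 887 is composite.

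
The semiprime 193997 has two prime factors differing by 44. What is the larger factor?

463

Since p = q + 44, we have 193997 = q(q + 44), so q² + 44q − 193997 = 0.
Discriminant: 44² + 4·193997 = 1936 + 775988 = 777924; √777924 = 882.
q = (−44 + 882)/2 = 419, and p = q + 44 = 463.
Check: 419 · 463 = 193997.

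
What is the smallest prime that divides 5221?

5221 is odd.
Digit sum 10, not divisible by 3.
Ends in 1: not divisible by 5.
7: 5221 = 7·745 + 6
11: 5221 = 11·474 + 7
13: 5221 = 13·401 + 8
17: 5221 = 17·307 + 2
19: 5221 = 19·274 + 15
23: 5221 = 23·227

23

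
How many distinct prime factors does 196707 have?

5

196707 = 3 · 65569
65569 = 7 · 9367
9367 = 17 · 551
551 = 19 · 29
196707 = 3 · 7 · 17 · 19 · 29, which has 5 distinct prime factors.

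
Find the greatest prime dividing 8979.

8979 = 3 · 2993
2993 = 41 · 73
73 is prime.
So 8979 = 3 · 41 · 73; the largest prime factor is 73.

73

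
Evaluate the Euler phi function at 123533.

114400

Factor: 123533 = 23 · 41 · 131.
φ(123533) = (23−1) · (41−1) · (131−1) = 22 · 40 · 130 = 114400.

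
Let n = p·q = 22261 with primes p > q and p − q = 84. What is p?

Since p = q + 84, we have 22261 = q(q + 84), so q² + 84q − 22261 = 0.
Discriminant: 84² + 4·22261 = 7056 + 89044 = 96100; √96100 = 310.
q = (−84 + 310)/2 = 113, and p = q + 84 = 197.
Check: 113 · 197 = 22261.

197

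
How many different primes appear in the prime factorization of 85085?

85085 = 5 · 17017
17017 = 7 · 2431
2431 = 11 · 221
221 = 13 · 17
85085 = 5 · 7 · 11 · 13 · 17, which has 5 distinct prime factors.

5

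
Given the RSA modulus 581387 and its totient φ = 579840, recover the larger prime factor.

907

φ(n) = (p−1)(q−1) = n − (p+q) + 1, so p + q = 581387 − 579840 + 1 = 1548.
p and q are the roots of t² − 1548t + 581387 = 0.
Discriminant: 1548² − 4·581387 = 2396304 − 2325548 = 70756; √70756 = 266.
q = (1548 − 266)/2 = 641, p = (1548 + 266)/2 = 907.
Check: 641 · 907 = 581387.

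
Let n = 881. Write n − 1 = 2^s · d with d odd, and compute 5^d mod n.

881 − 1 = 880 = 2^4 · 55, so d = 55.
5^1 ≡ 5 (mod 881)
5^2 ≡ 5^2 = 25 ≡ 25 (mod 881)
5^4 ≡ 25^2 = 625 ≡ 625 (mod 881)
5^8 ≡ 625^2 = 390625 ≡ 342 (mod 881)
5^16 ≡ 342^2 = 116964 ≡ 672 (mod 881)
5^32 ≡ 672^2 = 451584 ≡ 512 (mod 881)
55 = 32 + 16 + 4 + 2 + 1 in binary powers of 2.
So 5^55 ≡ 512 · 672 · 625 · 25 · 5 ≡ 177 (mod 881).
Squaring chain: 177 → 494 → 880 → 1; reaches −1, so base 5 does not prove 881 composite.

177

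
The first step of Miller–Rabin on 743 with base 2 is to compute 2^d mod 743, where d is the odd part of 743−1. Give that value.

743 − 1 = 742 = 2^1 · 371, so d = 371.
2^1 ≡ 2 (mod 743)
2^2 ≡ 2^2 = 4 ≡ 4 (mod 743)
2^4 ≡ 4^2 = 16 ≡ 16 (mod 743)
2^8 ≡ 16^2 = 256 ≡ 256 (mod 743)
2^16 ≡ 256^2 = 65536 ≡ 152 (mod 743)
2^32 ≡ 152^2 = 23104 ≡ 71 (mod 743)
2^64 ≡ 71^2 = 5041 ≡ 583 (mod 743)
2^128 ≡ 583^2 = 339889 ≡ 338 (mod 743)
2^256 ≡ 338^2 = 114244 ≡ 565 (mod 743)
371 = 256 + 64 + 32 + 16 + 2 + 1 in binary powers of 2.
So 2^371 ≡ 565 · 583 · 71 · 152 · 4 · 2 ≡ 1 (mod 743).
Since 2^d ≡ 1 (mod 743), base 2 does not prove 743 composite.

1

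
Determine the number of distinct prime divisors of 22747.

22747 = 23^2 · 43
22747 = 23^2 · 43, which has 2 distinct prime factors.

2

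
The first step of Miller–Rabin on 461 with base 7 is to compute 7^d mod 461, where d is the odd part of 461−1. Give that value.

461 − 1 = 460 = 2^2 · 115, so d = 115.
7^1 ≡ 7 (mod 461)
7^2 ≡ 7^2 = 49 ≡ 49 (mod 461)
7^4 ≡ 49^2 = 2401 ≡ 96 (mod 461)
7^8 ≡ 96^2 = 9216 ≡ 457 (mod 461)
7^16 ≡ 457^2 = 208849 ≡ 16 (mod 461)
7^32 ≡ 16^2 = 256 ≡ 256 (mod 461)
7^64 ≡ 256^2 = 65536 ≡ 74 (mod 461)
115 = 64 + 32 + 16 + 2 + 1 in binary powers of 2.
So 7^115 ≡ 74 · 256 · 16 · 49 · 7 ≡ 413 (mod 461).
Squaring chain: 413 → 460; reaches −1, so base 7 does not prove 461 composite.

413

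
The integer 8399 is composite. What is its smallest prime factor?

37

8399 is odd.
Digit sum 29, not divisible by 3.
Ends in 9: not divisible by 5.
7: 8399 = 7·1199 + 6
11: 8399 = 11·763 + 6
13: 8399 = 13·646 + 1
17: 8399 = 17·494 + 1
19: 8399 = 19·442 + 1
23: 8399 = 23·365 + 4
29: 8399 = 29·289 + 18
31: 8399 = 31·270 + 29
37: 8399 = 37·227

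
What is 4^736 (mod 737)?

4^1 ≡ 4 (mod 737)
4^2 ≡ 4^2 = 16 ≡ 16 (mod 737)
4^4 ≡ 16^2 = 256 ≡ 256 (mod 737)
4^8 ≡ 256^2 = 65536 ≡ 680 (mod 737)
4^16 ≡ 680^2 = 462400 ≡ 301 (mod 737)
4^32 ≡ 301^2 = 90601 ≡ 687 (mod 737)
4^64 ≡ 687^2 = 471969 ≡ 289 (mod 737)
4^128 ≡ 289^2 = 83521 ≡ 240 (mod 737)
4^256 ≡ 240^2 = 57600 ≡ 114 (mod 737)
4^512 ≡ 114^2 = 12996 ≡ 467 (mod 737)
736 = 512 + 128 + 64 + 32 in binary powers of 2.
So 4^736 ≡ 467 · 240 · 289 · 687 ≡ 26 (mod 737).
Since 26 ≠ 1, base 4 is a Fermat witness: 737 is composite.

26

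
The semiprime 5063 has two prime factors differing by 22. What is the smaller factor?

61

Since p = q + 22, we have 5063 = q(q + 22), so q² + 22q − 5063 = 0.
Discriminant: 22² + 4·5063 = 484 + 20252 = 20736; √20736 = 144.
q = (−22 + 144)/2 = 61, and p = q + 22 = 83.
Check: 61 · 83 = 5063.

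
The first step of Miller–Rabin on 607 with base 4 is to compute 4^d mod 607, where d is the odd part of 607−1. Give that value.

1

607 − 1 = 606 = 2^1 · 303, so d = 303.
4^1 ≡ 4 (mod 607)
4^2 ≡ 4^2 = 16 ≡ 16 (mod 607)
4^4 ≡ 16^2 = 256 ≡ 256 (mod 607)
4^8 ≡ 256^2 = 65536 ≡ 587 (mod 607)
4^16 ≡ 587^2 = 344569 ≡ 400 (mod 607)
4^32 ≡ 400^2 = 160000 ≡ 359 (mod 607)
4^64 ≡ 359^2 = 128881 ≡ 197 (mod 607)
4^128 ≡ 197^2 = 38809 ≡ 568 (mod 607)
4^256 ≡ 568^2 = 322624 ≡ 307 (mod 607)
303 = 256 + 32 + 8 + 4 + 2 + 1 in binary powers of 2.
So 4^303 ≡ 307 · 359 · 587 · 256 · 16 · 4 ≡ 1 (mod 607).
Since 4^d ≡ 1 (mod 607), base 4 does not prove 607 composite.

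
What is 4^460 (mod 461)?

4^1 ≡ 4 (mod 461)
4^2 ≡ 4^2 = 16 ≡ 16 (mod 461)
4^4 ≡ 16^2 = 256 ≡ 256 (mod 461)
4^8 ≡ 256^2 = 65536 ≡ 74 (mod 461)
4^16 ≡ 74^2 = 5476 ≡ 405 (mod 461)
4^32 ≡ 405^2 = 164025 ≡ 370 (mod 461)
4^64 ≡ 370^2 = 136900 ≡ 444 (mod 461)
4^128 ≡ 444^2 = 197136 ≡ 289 (mod 461)
4^256 ≡ 289^2 = 83521 ≡ 80 (mod 461)
460 = 256 + 128 + 64 + 8 + 4 in binary powers of 2.
So 4^460 ≡ 80 · 289 · 444 · 74 · 256 ≡ 1 (mod 461).
Since the result is 1, base 4 gives no evidence that 461 is composite.

1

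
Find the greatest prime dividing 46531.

79

46531 = 19 · 2449
2449 = 31 · 79
79 is prime.
So 46531 = 19 · 31 · 79; the largest prime factor is 79.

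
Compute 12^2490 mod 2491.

12^1 ≡ 12 (mod 2491)
12^2 ≡ 12^2 = 144 ≡ 144 (mod 2491)
12^4 ≡ 144^2 = 20736 ≡ 808 (mod 2491)
12^8 ≡ 808^2 = 652864 ≡ 222 (mod 2491)
12^16 ≡ 222^2 = 49284 ≡ 1955 (mod 2491)
12^32 ≡ 1955^2 = 3822025 ≡ 831 (mod 2491)
12^64 ≡ 831^2 = 690561 ≡ 554 (mod 2491)
12^128 ≡ 554^2 = 306916 ≡ 523 (mod 2491)
12^256 ≡ 523^2 = 273529 ≡ 2010 (mod 2491)
12^512 ≡ 2010^2 = 4040100 ≡ 2189 (mod 2491)
12^1024 ≡ 2189^2 = 4791721 ≡ 1528 (mod 2491)
12^2048 ≡ 1528^2 = 2334784 ≡ 717 (mod 2491)
2490 = 2048 + 256 + 128 + 32 + 16 + 8 + 2 in binary powers of 2.
So 12^2490 ≡ 717 · 2010 · 523 · 831 · 1955 · 222 · 144 ≡ 873 (mod 2491).
Since 873 ≠ 1, base 12 is a Fermat witness: 2491 is composite.

873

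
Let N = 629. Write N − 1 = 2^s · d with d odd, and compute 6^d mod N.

265

629 − 1 = 628 = 2^2 · 157, so d = 157.
6^1 ≡ 6 (mod 629)
6^2 ≡ 6^2 = 36 ≡ 36 (mod 629)
6^4 ≡ 36^2 = 1296 ≡ 38 (mod 629)
6^8 ≡ 38^2 = 1444 ≡ 186 (mod 629)
6^16 ≡ 186^2 = 34596 ≡ 1 (mod 629)
6^32 ≡ 1^2 = 1 ≡ 1 (mod 629)
6^64 ≡ 1^2 = 1 ≡ 1 (mod 629)
6^128 ≡ 1^2 = 1 ≡ 1 (mod 629)
157 = 128 + 16 + 8 + 4 + 1 in binary powers of 2.
So 6^157 ≡ 1 · 1 · 186 · 38 · 6 ≡ 265 (mod 629).
Squaring chain: 265 → 406; never reaches −1, so base 6 is a Miller–Rabin witness that 629 is composite.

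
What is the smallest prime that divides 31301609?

31301609 is odd.
Digit sum 23, not divisible by 3.
Ends in 9: not divisible by 5.
7: 31301609 = 7·4471658 + 3
11: 31301609 = 11·2845600 + 9
13: 31301609 = 13·2407816 + 1
17: 31301609 = 17·1841271 + 2
19: 31301609 = 19·1647453 + 2
23: 31301609 = 23·1360939 + 12
29: 31301609 = 29·1079365 + 24
31: 31301609 = 31·1009729 + 10
37: 31301609 = 37·845989 + 16
41: 31301609 = 41·763453 + 36
43: 31301609 = 43·727944 + 17
47: 31301609 = 47·665991 + 32
53: 31301609 = 53·590596 + 21
59: 31301609 = 59·530535 + 44
61: 31301609 = 61·513141 + 8
67: 31301609 = 67·467188 + 13
71: 31301609 = 71·440867 + 52
73: 31301609 = 73·428789 + 12
79: 31301609 = 79·396222 + 71
83: 31301609 = 83·377127 + 68
89: 31301609 = 89·351703 + 42
97: 31301609 = 97·322697

97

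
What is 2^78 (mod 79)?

2^1 ≡ 2 (mod 79)
2^2 ≡ 2^2 = 4 ≡ 4 (mod 79)
2^4 ≡ 4^2 = 16 ≡ 16 (mod 79)
2^8 ≡ 16^2 = 256 ≡ 19 (mod 79)
2^16 ≡ 19^2 = 361 ≡ 45 (mod 79)
2^32 ≡ 45^2 = 2025 ≡ 50 (mod 79)
2^64 ≡ 50^2 = 2500 ≡ 51 (mod 79)
78 = 64 + 8 + 4 + 2 in binary powers of 2.
So 2^78 ≡ 51 · 19 · 16 · 4 ≡ 1 (mod 79).
Since the result is 1, base 2 gives no evidence that 79 is composite.

1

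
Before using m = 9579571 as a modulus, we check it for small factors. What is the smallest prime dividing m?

9579571 is odd.
Digit sum 43, not divisible by 3.
Ends in 1: not divisible by 5.
7: 9579571 = 7·1368510 + 1
11: 9579571 = 11·870870 + 1
13: 9579571 = 13·736890 + 1
17: 9579571 = 17·563504 + 3
19: 9579571 = 19·504187 + 18
23: 9579571 = 23·416503 + 2
29: 9579571 = 29·330330 + 1
31: 9579571 = 31·309018 + 13
37: 9579571 = 37·258907 + 12
41: 9579571 = 41·233648 + 3
43: 9579571 = 43·222780 + 31
47: 9579571 = 47·203820 + 31
53: 9579571 = 53·180746 + 33
59: 9579571 = 59·162365 + 36
61: 9579571 = 61·157042 + 9
67: 9579571 = 67·142978 + 45
71: 9579571 = 71·134923 + 38
73: 9579571 = 73·131227

73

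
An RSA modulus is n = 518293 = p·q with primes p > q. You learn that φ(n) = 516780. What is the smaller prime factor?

φ(n) = (p−1)(q−1) = n − (p+q) + 1, so p + q = 518293 − 516780 + 1 = 1514.
p and q are the roots of t² − 1514t + 518293 = 0.
Discriminant: 1514² − 4·518293 = 2292196 − 2073172 = 219024; √219024 = 468.
q = (1514 − 468)/2 = 523, p = (1514 + 468)/2 = 991.
Check: 523 · 991 = 518293.

523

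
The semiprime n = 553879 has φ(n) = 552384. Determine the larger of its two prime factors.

823

φ(n) = (p−1)(q−1) = n − (p+q) + 1, so p + q = 553879 − 552384 + 1 = 1496.
p and q are the roots of t² − 1496t + 553879 = 0.
Discriminant: 1496² − 4·553879 = 2238016 − 2215516 = 22500; √22500 = 150.
q = (1496 − 150)/2 = 673, p = (1496 + 150)/2 = 823.
Check: 673 · 823 = 553879.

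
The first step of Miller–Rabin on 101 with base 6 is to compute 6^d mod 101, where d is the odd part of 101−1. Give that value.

100

101 − 1 = 100 = 2^2 · 25, so d = 25.
6^1 ≡ 6 (mod 101)
6^2 ≡ 6^2 = 36 ≡ 36 (mod 101)
6^4 ≡ 36^2 = 1296 ≡ 84 (mod 101)
6^8 ≡ 84^2 = 7056 ≡ 87 (mod 101)
6^16 ≡ 87^2 = 7569 ≡ 95 (mod 101)
25 = 16 + 8 + 1 in binary powers of 2.
So 6^25 ≡ 95 · 87 · 6 ≡ 100 (mod 101).
Since 6^d ≡ 100 (mod 101), base 6 does not prove 101 composite.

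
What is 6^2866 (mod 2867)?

1896

6^1 ≡ 6 (mod 2867)
6^2 ≡ 6^2 = 36 ≡ 36 (mod 2867)
6^4 ≡ 36^2 = 1296 ≡ 1296 (mod 2867)
6^8 ≡ 1296^2 = 1679616 ≡ 2421 (mod 2867)
6^16 ≡ 2421^2 = 5861241 ≡ 1093 (mod 2867)
6^32 ≡ 1093^2 = 1194649 ≡ 1977 (mod 2867)
6^64 ≡ 1977^2 = 3908529 ≡ 808 (mod 2867)
6^128 ≡ 808^2 = 652864 ≡ 2055 (mod 2867)
6^256 ≡ 2055^2 = 4223025 ≡ 2801 (mod 2867)
6^512 ≡ 2801^2 = 7845601 ≡ 1489 (mod 2867)
6^1024 ≡ 1489^2 = 2217121 ≡ 930 (mod 2867)
6^2048 ≡ 930^2 = 864900 ≡ 1933 (mod 2867)
2866 = 2048 + 512 + 256 + 32 + 16 + 2 in binary powers of 2.
So 6^2866 ≡ 1933 · 1489 · 2801 · 1977 · 1093 · 36 ≡ 1896 (mod 2867).
Since 1896 ≠ 1, base 6 is a Fermat witness: 2867 is composite.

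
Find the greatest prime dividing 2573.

2573 = 31 · 83
83 is prime.
So 2573 = 31 · 83; the largest prime factor is 83.

83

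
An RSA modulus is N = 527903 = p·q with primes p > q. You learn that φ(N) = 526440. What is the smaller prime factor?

643

φ(n) = (p−1)(q−1) = n − (p+q) + 1, so p + q = 527903 − 526440 + 1 = 1464.
p and q are the roots of t² − 1464t + 527903 = 0.
Discriminant: 1464² − 4·527903 = 2143296 − 2111612 = 31684; √31684 = 178.
q = (1464 − 178)/2 = 643, p = (1464 + 178)/2 = 821.
Check: 643 · 821 = 527903.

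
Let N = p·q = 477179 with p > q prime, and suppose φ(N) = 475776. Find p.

φ(n) = (p−1)(q−1) = n − (p+q) + 1, so p + q = 477179 − 475776 + 1 = 1404.
p and q are the roots of t² − 1404t + 477179 = 0.
Discriminant: 1404² − 4·477179 = 1971216 − 1908716 = 62500; √62500 = 250.
q = (1404 − 250)/2 = 577, p = (1404 + 250)/2 = 827.
Check: 577 · 827 = 477179.

827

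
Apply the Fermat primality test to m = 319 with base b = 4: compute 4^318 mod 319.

284

4^1 ≡ 4 (mod 319)
4^2 ≡ 4^2 = 16 ≡ 16 (mod 319)
4^4 ≡ 16^2 = 256 ≡ 256 (mod 319)
4^8 ≡ 256^2 = 65536 ≡ 141 (mod 319)
4^16 ≡ 141^2 = 19881 ≡ 103 (mod 319)
4^32 ≡ 103^2 = 10609 ≡ 82 (mod 319)
4^64 ≡ 82^2 = 6724 ≡ 25 (mod 319)
4^128 ≡ 25^2 = 625 ≡ 306 (mod 319)
4^256 ≡ 306^2 = 93636 ≡ 169 (mod 319)
318 = 256 + 32 + 16 + 8 + 4 + 2 in binary powers of 2.
So 4^318 ≡ 169 · 82 · 103 · 141 · 256 · 16 ≡ 284 (mod 319).
Since 284 ≠ 1, base 4 is a Fermat witness: 319 is composite.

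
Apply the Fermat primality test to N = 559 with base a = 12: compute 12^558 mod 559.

12^1 ≡ 12 (mod 559)
12^2 ≡ 12^2 = 144 ≡ 144 (mod 559)
12^4 ≡ 144^2 = 20736 ≡ 53 (mod 559)
12^8 ≡ 53^2 = 2809 ≡ 14 (mod 559)
12^16 ≡ 14^2 = 196 ≡ 196 (mod 559)
12^32 ≡ 196^2 = 38416 ≡ 404 (mod 559)
12^64 ≡ 404^2 = 163216 ≡ 547 (mod 559)
12^128 ≡ 547^2 = 299209 ≡ 144 (mod 559)
12^256 ≡ 144^2 = 20736 ≡ 53 (mod 559)
12^512 ≡ 53^2 = 2809 ≡ 14 (mod 559)
558 = 512 + 32 + 8 + 4 + 2 in binary powers of 2.
So 12^558 ≡ 14 · 404 · 14 · 53 · 144 ≡ 183 (mod 559).
Since 183 ≠ 1, base 12 is a Fermat witness: 559 is composite.

183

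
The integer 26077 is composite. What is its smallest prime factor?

26077 is odd.
Digit sum 22, not divisible by 3.
Ends in 7: not divisible by 5.
7: 26077 = 7·3725 + 2
11: 26077 = 11·2370 + 7
13: 26077 = 13·2005 + 12
17: 26077 = 17·1533 + 16
19: 26077 = 19·1372 + 9
23: 26077 = 23·1133 + 18
29: 26077 = 29·899 + 6
31: 26077 = 31·841 + 6
37: 26077 = 37·704 + 29
41: 26077 = 41·636 + 1
43: 26077 = 43·606 + 19
47: 26077 = 47·554 + 39
53: 26077 = 53·492 + 1
59: 26077 = 59·441 + 58
61: 26077 = 61·427 + 30
67: 26077 = 67·389 + 14
71: 26077 = 71·367 + 20
73: 26077 = 73·357 + 16
79: 26077 = 79·330 + 7
83: 26077 = 83·314 + 15
89: 26077 = 89·293

89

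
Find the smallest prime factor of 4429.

43

4429 is odd.
Digit sum 19, not divisible by 3.
Ends in 9: not divisible by 5.
7: 4429 = 7·632 + 5
11: 4429 = 11·402 + 7
13: 4429 = 13·340 + 9
17: 4429 = 17·260 + 9
19: 4429 = 19·233 + 2
23: 4429 = 23·192 + 13
29: 4429 = 29·152 + 21
31: 4429 = 31·142 + 27
37: 4429 = 37·119 + 26
41: 4429 = 41·108 + 1
43: 4429 = 43·103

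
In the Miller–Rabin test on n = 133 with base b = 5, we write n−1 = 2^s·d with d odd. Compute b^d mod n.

83

133 − 1 = 132 = 2^2 · 33, so d = 33.
5^1 ≡ 5 (mod 133)
5^2 ≡ 5^2 = 25 ≡ 25 (mod 133)
5^4 ≡ 25^2 = 625 ≡ 93 (mod 133)
5^8 ≡ 93^2 = 8649 ≡ 4 (mod 133)
5^16 ≡ 4^2 = 16 ≡ 16 (mod 133)
5^32 ≡ 16^2 = 256 ≡ 123 (mod 133)
33 = 32 + 1 in binary powers of 2.
So 5^33 ≡ 123 · 5 ≡ 83 (mod 133).
Squaring chain: 83 → 106; never reaches −1, so base 5 is a Miller–Rabin witness that 133 is composite.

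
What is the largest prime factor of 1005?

67

1005 = 3 · 335
335 = 5 · 67
67 is prime.
So 1005 = 3 · 5 · 67; the largest prime factor is 67.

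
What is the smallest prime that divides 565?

5

565 is odd.
Digit sum 16, not divisible by 3.
Ends in 5: divisible by 5.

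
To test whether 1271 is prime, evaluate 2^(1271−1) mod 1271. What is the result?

1024

2^1 ≡ 2 (mod 1271)
2^2 ≡ 2^2 = 4 ≡ 4 (mod 1271)
2^4 ≡ 4^2 = 16 ≡ 16 (mod 1271)
2^8 ≡ 16^2 = 256 ≡ 256 (mod 1271)
2^16 ≡ 256^2 = 65536 ≡ 715 (mod 1271)
2^32 ≡ 715^2 = 511225 ≡ 283 (mod 1271)
2^64 ≡ 283^2 = 80089 ≡ 16 (mod 1271)
2^128 ≡ 16^2 = 256 ≡ 256 (mod 1271)
2^256 ≡ 256^2 = 65536 ≡ 715 (mod 1271)
2^512 ≡ 715^2 = 511225 ≡ 283 (mod 1271)
2^1024 ≡ 283^2 = 80089 ≡ 16 (mod 1271)
1270 = 1024 + 128 + 64 + 32 + 16 + 4 + 2 in binary powers of 2.
So 2^1270 ≡ 16 · 256 · 16 · 283 · 715 · 16 · 4 ≡ 1024 (mod 1271).
Since 1024 ≠ 1, base 2 is a Fermat witness: 1271 is composite.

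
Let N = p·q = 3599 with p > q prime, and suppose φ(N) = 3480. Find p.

61

φ(n) = (p−1)(q−1) = n − (p+q) + 1, so p + q = 3599 − 3480 + 1 = 120.
p and q are the roots of t² − 120t + 3599 = 0.
Discriminant: 120² − 4·3599 = 14400 − 14396 = 4; √4 = 2.
q = (120 − 2)/2 = 59, p = (120 + 2)/2 = 61.
Check: 59 · 61 = 3599.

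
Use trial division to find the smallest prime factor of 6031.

6031 is odd.
Digit sum 10, not divisible by 3.
Ends in 1: not divisible by 5.
7: 6031 = 7·861 + 4
11: 6031 = 11·548 + 3
13: 6031 = 13·463 + 12
17: 6031 = 17·354 + 13
19: 6031 = 19·317 + 8
23: 6031 = 23·262 + 5
29: 6031 = 29·207 + 28
31: 6031 = 31·194 + 17
37: 6031 = 37·163

37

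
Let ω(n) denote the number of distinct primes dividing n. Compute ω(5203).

5203 = 11^2 · 43
5203 = 11^2 · 43, which has 2 distinct prime factors.

2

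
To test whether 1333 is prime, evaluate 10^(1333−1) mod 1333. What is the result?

686

10^1 ≡ 10 (mod 1333)
10^2 ≡ 10^2 = 100 ≡ 100 (mod 1333)
10^4 ≡ 100^2 = 10000 ≡ 669 (mod 1333)
10^8 ≡ 669^2 = 447561 ≡ 1006 (mod 1333)
10^16 ≡ 1006^2 = 1012036 ≡ 289 (mod 1333)
10^32 ≡ 289^2 = 83521 ≡ 875 (mod 1333)
10^64 ≡ 875^2 = 765625 ≡ 483 (mod 1333)
10^128 ≡ 483^2 = 233289 ≡ 14 (mod 1333)
10^256 ≡ 14^2 = 196 ≡ 196 (mod 1333)
10^512 ≡ 196^2 = 38416 ≡ 1092 (mod 1333)
10^1024 ≡ 1092^2 = 1192464 ≡ 762 (mod 1333)
1332 = 1024 + 256 + 32 + 16 + 4 in binary powers of 2.
So 10^1332 ≡ 762 · 196 · 875 · 289 · 669 ≡ 686 (mod 1333).
Since 686 ≠ 1, base 10 is a Fermat witness: 1333 is composite.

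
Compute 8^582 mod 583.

196

8^1 ≡ 8 (mod 583)
8^2 ≡ 8^2 = 64 ≡ 64 (mod 583)
8^4 ≡ 64^2 = 4096 ≡ 15 (mod 583)
8^8 ≡ 15^2 = 225 ≡ 225 (mod 583)
8^16 ≡ 225^2 = 50625 ≡ 487 (mod 583)
8^32 ≡ 487^2 = 237169 ≡ 471 (mod 583)
8^64 ≡ 471^2 = 221841 ≡ 301 (mod 583)
8^128 ≡ 301^2 = 90601 ≡ 236 (mod 583)
8^256 ≡ 236^2 = 55696 ≡ 311 (mod 583)
8^512 ≡ 311^2 = 96721 ≡ 526 (mod 583)
582 = 512 + 64 + 4 + 2 in binary powers of 2.
So 8^582 ≡ 526 · 301 · 15 · 64 ≡ 196 (mod 583).
Since 196 ≠ 1, base 8 is a Fermat witness: 583 is composite.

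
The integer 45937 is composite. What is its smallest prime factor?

71

45937 is odd.
Digit sum 28, not divisible by 3.
Ends in 7: not divisible by 5.
7: 45937 = 7·6562 + 3
11: 45937 = 11·4176 + 1
13: 45937 = 13·3533 + 8
17: 45937 = 17·2702 + 3
19: 45937 = 19·2417 + 14
23: 45937 = 23·1997 + 6
29: 45937 = 29·1584 + 1
31: 45937 = 31·1481 + 26
37: 45937 = 37·1241 + 20
41: 45937 = 41·1120 + 17
43: 45937 = 43·1068 + 13
47: 45937 = 47·977 + 18
53: 45937 = 53·866 + 39
59: 45937 = 59·778 + 35
61: 45937 = 61·753 + 4
67: 45937 = 67·685 + 42
71: 45937 = 71·647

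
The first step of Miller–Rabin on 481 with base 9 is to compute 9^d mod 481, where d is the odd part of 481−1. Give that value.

481 − 1 = 480 = 2^5 · 15, so d = 15.
9^1 ≡ 9 (mod 481)
9^2 ≡ 9^2 = 81 ≡ 81 (mod 481)
9^4 ≡ 81^2 = 6561 ≡ 308 (mod 481)
9^8 ≡ 308^2 = 94864 ≡ 107 (mod 481)
15 = 8 + 4 + 2 + 1 in binary powers of 2.
So 9^15 ≡ 107 · 308 · 81 · 9 ≡ 417 (mod 481).
Squaring chain: 417 → 248 → 417 → 248 → 417; never reaches −1, so base 9 is a Miller–Rabin witness that 481 is composite.

417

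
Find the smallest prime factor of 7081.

7081 is odd.
Digit sum 16, not divisible by 3.
Ends in 1: not divisible by 5.
7: 7081 = 7·1011 + 4
11: 7081 = 11·643 + 8
13: 7081 = 13·544 + 9
17: 7081 = 17·416 + 9
19: 7081 = 19·372 + 13
23: 7081 = 23·307 + 20
29: 7081 = 29·244 + 5
31: 7081 = 31·228 + 13
37: 7081 = 37·191 + 14
41: 7081 = 41·172 + 29
43: 7081 = 43·164 + 29
47: 7081 = 47·150 + 31
53: 7081 = 53·133 + 32
59: 7081 = 59·120 + 1
61: 7081 = 61·116 + 5
67: 7081 = 67·105 + 46
71: 7081 = 71·99 + 52
73: 7081 = 73·97

73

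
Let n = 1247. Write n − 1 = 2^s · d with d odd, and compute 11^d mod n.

302

1247 − 1 = 1246 = 2^1 · 623, so d = 623.
11^1 ≡ 11 (mod 1247)
11^2 ≡ 11^2 = 121 ≡ 121 (mod 1247)
11^4 ≡ 121^2 = 14641 ≡ 924 (mod 1247)
11^8 ≡ 924^2 = 853776 ≡ 828 (mod 1247)
11^16 ≡ 828^2 = 685584 ≡ 981 (mod 1247)
11^32 ≡ 981^2 = 962361 ≡ 924 (mod 1247)
11^64 ≡ 924^2 = 853776 ≡ 828 (mod 1247)
11^128 ≡ 828^2 = 685584 ≡ 981 (mod 1247)
11^256 ≡ 981^2 = 962361 ≡ 924 (mod 1247)
11^512 ≡ 924^2 = 853776 ≡ 828 (mod 1247)
623 = 512 + 64 + 32 + 8 + 4 + 2 + 1 in binary powers of 2.
So 11^623 ≡ 828 · 828 · 924 · 828 · 924 · 121 · 11 ≡ 302 (mod 1247).
Squaring chain: 302; never reaches −1, so base 11 is a Miller–Rabin witness that 1247 is composite.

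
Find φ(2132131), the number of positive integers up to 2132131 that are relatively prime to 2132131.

Factor: 2132131 = 79 · 137 · 197.
φ(2132131) = (79−1) · (137−1) · (197−1) = 78 · 136 · 196 = 2079168.

2079168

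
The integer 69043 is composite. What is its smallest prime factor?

13

69043 is odd.
Digit sum 22, not divisible by 3.
Ends in 3: not divisible by 5.
7: 69043 = 7·9863 + 2
11: 69043 = 11·6276 + 7
13: 69043 = 13·5311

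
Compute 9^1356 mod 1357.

1051

9^1 ≡ 9 (mod 1357)
9^2 ≡ 9^2 = 81 ≡ 81 (mod 1357)
9^4 ≡ 81^2 = 6561 ≡ 1133 (mod 1357)
9^8 ≡ 1133^2 = 1283689 ≡ 1324 (mod 1357)
9^16 ≡ 1324^2 = 1752976 ≡ 1089 (mod 1357)
9^32 ≡ 1089^2 = 1185921 ≡ 1260 (mod 1357)
9^64 ≡ 1260^2 = 1587600 ≡ 1267 (mod 1357)
9^128 ≡ 1267^2 = 1605289 ≡ 1315 (mod 1357)
9^256 ≡ 1315^2 = 1729225 ≡ 407 (mod 1357)
9^512 ≡ 407^2 = 165649 ≡ 95 (mod 1357)
9^1024 ≡ 95^2 = 9025 ≡ 883 (mod 1357)
1356 = 1024 + 256 + 64 + 8 + 4 in binary powers of 2.
So 9^1356 ≡ 883 · 407 · 1267 · 1324 · 1133 ≡ 1051 (mod 1357).
Since 1051 ≠ 1, base 9 is a Fermat witness: 1357 is composite.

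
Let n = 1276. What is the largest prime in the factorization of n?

29

1276 = 2 · 638
638 = 2 · 319
319 = 11 · 29
29 is prime.
So 1276 = 2^2 · 11 · 29; the largest prime factor is 29.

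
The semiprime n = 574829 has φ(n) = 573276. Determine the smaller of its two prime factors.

607

φ(n) = (p−1)(q−1) = n − (p+q) + 1, so p + q = 574829 − 573276 + 1 = 1554.
p and q are the roots of t² − 1554t + 574829 = 0.
Discriminant: 1554² − 4·574829 = 2414916 − 2299316 = 115600; √115600 = 340.
q = (1554 − 340)/2 = 607, p = (1554 + 340)/2 = 947.
Check: 607 · 947 = 574829.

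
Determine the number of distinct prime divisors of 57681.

4

57681 = 3^2 · 6409
6409 = 13 · 493
493 = 17 · 29
57681 = 3^2 · 13 · 17 · 29, which has 4 distinct prime factors.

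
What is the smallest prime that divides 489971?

489971 is odd.
Digit sum 38, not divisible by 3.
Ends in 1: not divisible by 5.
7: 489971 = 7·69995 + 6
11: 489971 = 11·44542 + 9
13: 489971 = 13·37690 + 1
17: 489971 = 17·28821 + 14
19: 489971 = 19·25787 + 18
23: 489971 = 23·21303 + 2
29: 489971 = 29·16895 + 16
31: 489971 = 31·15805 + 16
37: 489971 = 37·13242 + 17
41: 489971 = 41·11950 + 21
43: 489971 = 43·11394 + 29
47: 489971 = 47·10424 + 43
53: 489971 = 53·9244 + 39
59: 489971 = 59·8304 + 35
61: 489971 = 61·8032 + 19
67: 489971 = 67·7313

67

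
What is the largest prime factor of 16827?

16827 = 3 · 5609
5609 = 71 · 79
79 is prime.
So 16827 = 3 · 71 · 79; the largest prime factor is 79.

79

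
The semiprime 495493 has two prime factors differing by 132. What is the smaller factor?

641

Since p = q + 132, we have 495493 = q(q + 132), so q² + 132q − 495493 = 0.
Discriminant: 132² + 4·495493 = 17424 + 1981972 = 1999396; √1999396 = 1414.
q = (−132 + 1414)/2 = 641, and p = q + 132 = 773.
Check: 641 · 773 = 495493.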